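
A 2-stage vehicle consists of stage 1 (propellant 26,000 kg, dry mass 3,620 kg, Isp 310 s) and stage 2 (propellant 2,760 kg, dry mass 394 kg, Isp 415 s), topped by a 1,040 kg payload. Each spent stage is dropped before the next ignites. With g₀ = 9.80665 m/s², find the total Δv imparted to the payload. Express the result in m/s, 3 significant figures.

Ignition mass of stage 1 = 26,000+3,620 + 2,760+394 + 1,040 = 33,814 kg.
Stage 1: m₀ = 33,814 kg, m_f = 33,814 − 26,000 = 7,814 kg; Δv = 310×9.80665×ln(4.327) = 3040.1×1.4650 ≈ 4454 m/s.
Stage 2: m₀ = 4,194 kg, m_f = 4,194 − 2,760 = 1,434 kg; Δv = 415×9.80665×ln(2.925) = 4069.8×1.0732 ≈ 4368 m/s.
Total Δv = 4454 + 4368 = 8822 m/s.

Δv ≈ 8820 m/s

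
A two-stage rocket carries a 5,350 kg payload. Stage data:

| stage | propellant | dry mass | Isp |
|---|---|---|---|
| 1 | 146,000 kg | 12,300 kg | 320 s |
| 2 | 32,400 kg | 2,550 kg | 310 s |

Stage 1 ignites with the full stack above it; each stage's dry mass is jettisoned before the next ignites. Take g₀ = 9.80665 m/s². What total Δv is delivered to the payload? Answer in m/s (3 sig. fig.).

Δv ≈ 9120 m/s

Ignition mass of stage 1 = 146,000+12,300 + 32,400+2,550 + 5,350 = 198,600 kg.
Stage 1: m₀ = 198,600 kg, m_f = 198,600 − 146,000 = 52,600 kg; Δv = 320×9.80665×ln(3.776) = 3138.1×1.3286 ≈ 4169 m/s.
Stage 2: m₀ = 40,300 kg, m_f = 40,300 − 32,400 = 7,900 kg; Δv = 310×9.80665×ln(5.101) = 3040.1×1.6295 ≈ 4954 m/s.
Total Δv = 4169 + 4954 = 9123 m/s.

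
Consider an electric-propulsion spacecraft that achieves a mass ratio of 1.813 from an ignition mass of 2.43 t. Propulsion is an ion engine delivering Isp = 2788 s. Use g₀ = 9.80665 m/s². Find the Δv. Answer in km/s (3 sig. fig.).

v_e = Isp · g₀ = 2788 × 9.80665 = 27340.9 m/s.
Using Δv = v_e ln(m₀/m_f): Δv = v_e · ln(1.813) = 27340.9 × 0.5950 ≈ 16267.4 m/s.

Δv ≈ 16.3 km/s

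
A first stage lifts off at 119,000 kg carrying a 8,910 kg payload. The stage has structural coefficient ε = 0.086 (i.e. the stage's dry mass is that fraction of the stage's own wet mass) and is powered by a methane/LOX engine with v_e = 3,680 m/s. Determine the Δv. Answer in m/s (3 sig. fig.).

Stage wet mass = m₀ − payload = 119,000 − 8,910 = 110,090 kg.
Stage dry mass = ε × stage wet mass = 0.086 × 110,090 = 9,467.74 kg.
Burnout mass m_f = stage dry + payload = 9,467.74 + 8,910 = 18,377.74 kg.
Δv = v_e · ln(119,000/18,377.74) = 3680.0 × ln(6.475) = 3680.0 × 1.8680 ≈ 6874 m/s.

Δv ≈ 6870 m/s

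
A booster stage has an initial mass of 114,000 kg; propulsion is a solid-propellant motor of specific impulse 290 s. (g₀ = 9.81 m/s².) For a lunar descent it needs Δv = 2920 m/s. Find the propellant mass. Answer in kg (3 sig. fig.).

v_e = Isp · g₀ = 290 × 9.81 = 2844.9 m/s.
From the ideal rocket equation, m₀/m_f = exp(Δv / v_e) = exp(2920 / 2844.9) = exp(1.0264) = 2.7910.
m_f = 114,000 / 2.7910 = 40,845.6 kg, so propellant = m₀ − m_f = 114,000 − 40,845.6 = 73,154.4 kg.

propellant mass ≈ 73200 kg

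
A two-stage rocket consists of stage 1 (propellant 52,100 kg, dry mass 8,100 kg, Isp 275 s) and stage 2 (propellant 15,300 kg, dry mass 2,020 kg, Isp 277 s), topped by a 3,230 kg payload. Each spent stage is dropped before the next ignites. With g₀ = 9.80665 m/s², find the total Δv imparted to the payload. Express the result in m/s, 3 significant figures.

Δv ≈ 6500 m/s

Ignition mass of stage 1 = 52,100+8,100 + 15,300+2,020 + 3,230 = 80,750 kg.
Stage 1: m₀ = 80,750 kg, m_f = 80,750 − 52,100 = 28,650 kg; Δv = 275×9.80665×ln(2.818) = 2696.8×1.0362 ≈ 2794 m/s.
Stage 2: m₀ = 20,550 kg, m_f = 20,550 − 15,300 = 5,250 kg; Δv = 277×9.80665×ln(3.914) = 2716.4×1.3646 ≈ 3707 m/s.
Total Δv = 2794 + 3707 = 6501 m/s.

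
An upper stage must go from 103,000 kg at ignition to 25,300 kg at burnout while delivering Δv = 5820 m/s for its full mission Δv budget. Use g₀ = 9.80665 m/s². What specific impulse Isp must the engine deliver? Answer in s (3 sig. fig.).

ln(m₀/m_f) = ln(103000/25300) = ln(4.071) = 1.4039.
Using Δv = v_e ln(m₀/m_f): v_e = Δv / ln(m₀/m_f) = 5820 / 1.4039 = 4145.5 m/s.
Isp = v_e / g₀ = 4145.5 / 9.80665 = 422.7 s.

Isp ≈ 423 s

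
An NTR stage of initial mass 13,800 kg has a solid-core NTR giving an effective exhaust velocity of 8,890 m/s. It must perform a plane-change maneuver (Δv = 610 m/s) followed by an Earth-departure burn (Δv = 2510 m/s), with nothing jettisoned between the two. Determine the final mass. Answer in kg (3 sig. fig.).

final mass ≈ 9720 kg

After the first burn: m = 13800 × exp(−610/8890.0) = 13800 × 0.93368 = 12,884.8 kg.
After the second burn: m = 12,884.8 × exp(−2510/8890.0) = 12,884.8 × 0.75402 = 9,715.4 kg.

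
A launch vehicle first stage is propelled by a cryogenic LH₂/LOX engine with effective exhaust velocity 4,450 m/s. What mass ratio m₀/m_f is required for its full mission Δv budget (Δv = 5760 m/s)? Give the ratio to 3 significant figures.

mass ratio ≈ 3.65

From the ideal rocket equation, m₀/m_f = exp(Δv / v_e) = exp(5760 / 4450.0) = exp(1.2944) = 3.6487.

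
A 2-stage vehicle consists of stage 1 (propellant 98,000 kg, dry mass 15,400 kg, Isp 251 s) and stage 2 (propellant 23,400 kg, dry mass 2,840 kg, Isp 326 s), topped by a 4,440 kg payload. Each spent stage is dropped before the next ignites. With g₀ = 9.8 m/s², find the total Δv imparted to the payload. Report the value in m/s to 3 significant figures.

Δv ≈ 7400 m/s

Ignition mass of stage 1 = 98,000+15,400 + 23,400+2,840 + 4,440 = 144,080 kg.
Stage 1: m₀ = 144,080 kg, m_f = 144,080 − 98,000 = 46,080 kg; Δv = 251×9.8×ln(3.127) = 2459.8×1.1400 ≈ 2804 m/s.
Stage 2: m₀ = 30,680 kg, m_f = 30,680 − 23,400 = 7,280 kg; Δv = 326×9.8×ln(4.214) = 3194.8×1.4385 ≈ 4596 m/s.
Total Δv = 2804 + 4596 = 7400 m/s.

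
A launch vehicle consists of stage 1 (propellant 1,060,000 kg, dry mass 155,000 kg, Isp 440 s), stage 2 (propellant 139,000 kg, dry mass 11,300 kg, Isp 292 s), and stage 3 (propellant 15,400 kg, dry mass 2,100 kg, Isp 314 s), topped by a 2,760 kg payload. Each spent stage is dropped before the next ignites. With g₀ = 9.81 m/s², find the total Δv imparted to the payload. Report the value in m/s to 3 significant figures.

Δv ≈ 15500 m/s

Ignition mass of stage 1 = 1,060,000+155,000 + 139,000+11,300 + 15,400+2,100 + 2,760 = 1,385,560 kg.
Stage 1: m₀ = 1,385,560 kg, m_f = 1,385,560 − 1,060,000 = 325,560 kg; Δv = 440×9.81×ln(4.256) = 4316.4×1.4483 ≈ 6251 m/s.
Stage 2: m₀ = 170,560 kg, m_f = 170,560 − 139,000 = 31,560 kg; Δv = 292×9.81×ln(5.404) = 2864.5×1.6872 ≈ 4833 m/s.
Stage 3: m₀ = 20,260 kg, m_f = 20,260 − 15,400 = 4,860 kg; Δv = 314×9.81×ln(4.169) = 3080.3×1.4276 ≈ 4398 m/s.
Total Δv = 6251 + 4833 + 4398 = 15482 m/s.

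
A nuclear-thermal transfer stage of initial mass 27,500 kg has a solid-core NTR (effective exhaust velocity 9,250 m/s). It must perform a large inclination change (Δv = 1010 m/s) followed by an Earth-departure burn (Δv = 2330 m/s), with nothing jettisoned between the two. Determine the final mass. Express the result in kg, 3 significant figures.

After the first burn: m = 27500 × exp(−1010/9250.0) = 27500 × 0.89656 = 24,655.4 kg.
After the second burn: m = 24,655.4 × exp(−2330/9250.0) = 24,655.4 × 0.77733 = 19,165.4 kg.

final mass ≈ 19200 kg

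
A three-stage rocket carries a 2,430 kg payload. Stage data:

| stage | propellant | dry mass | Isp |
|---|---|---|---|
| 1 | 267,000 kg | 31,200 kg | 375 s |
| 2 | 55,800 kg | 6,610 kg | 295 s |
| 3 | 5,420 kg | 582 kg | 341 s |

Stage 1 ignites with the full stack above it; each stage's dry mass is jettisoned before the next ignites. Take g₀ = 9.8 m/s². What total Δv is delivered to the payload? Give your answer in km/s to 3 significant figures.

Ignition mass of stage 1 = 267,000+31,200 + 55,800+6,610 + 5,420+582 + 2,430 = 369,042 kg.
Stage 1: m₀ = 369,042 kg, m_f = 369,042 − 267,000 = 102,042 kg; Δv = 375×9.8×ln(3.617) = 3675.0×1.2855 ≈ 4724 m/s.
Stage 2: m₀ = 70,842 kg, m_f = 70,842 − 55,800 = 15,042 kg; Δv = 295×9.8×ln(4.71) = 2891.0×1.5496 ≈ 4480 m/s.
Stage 3: m₀ = 8,432 kg, m_f = 8,432 − 5,420 = 3,012 kg; Δv = 341×9.8×ln(2.799) = 3341.8×1.0294 ≈ 3440 m/s.
Total Δv = 4724 + 4480 + 3440 = 12644 m/s.

Δv ≈ 12.6 km/s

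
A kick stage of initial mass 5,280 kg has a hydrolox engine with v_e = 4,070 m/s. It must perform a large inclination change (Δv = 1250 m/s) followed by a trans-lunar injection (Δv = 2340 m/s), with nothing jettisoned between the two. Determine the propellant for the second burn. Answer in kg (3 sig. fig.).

propellant for the second burn ≈ 1700 kg

After the first burn: m = 5280 × exp(−1250/4070.0) = 5280 × 0.73556 = 3,883.76 kg.
After the second burn: m = 3,883.76 × exp(−2340/4070.0) = 3,883.76 × 0.56274 = 2,185.55 kg.
Second-burn propellant = 3,883.76 − 2,185.55 = 1,698.21 kg.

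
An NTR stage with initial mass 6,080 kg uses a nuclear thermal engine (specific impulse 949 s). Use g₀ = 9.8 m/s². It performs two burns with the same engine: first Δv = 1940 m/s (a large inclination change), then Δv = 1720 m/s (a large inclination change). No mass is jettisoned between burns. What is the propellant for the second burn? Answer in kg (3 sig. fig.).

v_e = Isp · g₀ = 949 × 9.8 = 9300.2 m/s.
After the first burn: m = 6080 × exp(−1940/9300.2) = 6080 × 0.81172 = 4,935.26 kg.
After the second burn: m = 4,935.26 × exp(−1720/9300.2) = 4,935.26 × 0.83115 = 4,101.94 kg.
Second-burn propellant = 4,935.26 − 4,101.94 = 833.32 kg.

propellant for the second burn ≈ 833 kg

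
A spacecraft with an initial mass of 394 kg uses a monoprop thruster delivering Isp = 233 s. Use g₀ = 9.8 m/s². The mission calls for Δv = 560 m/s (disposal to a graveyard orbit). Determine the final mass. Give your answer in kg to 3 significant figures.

final mass ≈ 308 kg

v_e = Isp · g₀ = 233 × 9.8 = 2283.4 m/s.
By the Tsiolkovsky rocket equation, m₀/m_f = exp(Δv / v_e) = exp(560 / 2283.4) = exp(0.2452) = 1.2779.
m_f = m₀ / 1.2779 = 394 / 1.2779 = 308.318 kg.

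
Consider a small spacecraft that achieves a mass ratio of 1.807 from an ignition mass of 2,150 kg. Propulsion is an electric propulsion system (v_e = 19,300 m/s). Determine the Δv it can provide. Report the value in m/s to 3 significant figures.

Δv = v_e · ln(1.807) = 19300.0 × 0.5917 ≈ 11419.2 m/s.

Δv ≈ 11400 m/s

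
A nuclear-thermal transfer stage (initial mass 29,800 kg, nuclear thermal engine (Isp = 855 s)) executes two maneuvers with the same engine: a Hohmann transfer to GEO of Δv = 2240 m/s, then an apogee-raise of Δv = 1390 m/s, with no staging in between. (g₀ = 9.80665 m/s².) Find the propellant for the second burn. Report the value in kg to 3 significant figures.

propellant for the second burn ≈ 3490 kg

v_e = Isp · g₀ = 855 × 9.80665 = 8384.7 m/s.
After the first burn: m = 29800 × exp(−2240/8384.7) = 29800 × 0.76556 = 22,813.7 kg.
After the second burn: m = 22,813.7 × exp(−1390/8384.7) = 22,813.7 × 0.84723 = 19,328.5 kg.
Second-burn propellant = 22,813.7 − 19,328.5 = 3,485.2 kg.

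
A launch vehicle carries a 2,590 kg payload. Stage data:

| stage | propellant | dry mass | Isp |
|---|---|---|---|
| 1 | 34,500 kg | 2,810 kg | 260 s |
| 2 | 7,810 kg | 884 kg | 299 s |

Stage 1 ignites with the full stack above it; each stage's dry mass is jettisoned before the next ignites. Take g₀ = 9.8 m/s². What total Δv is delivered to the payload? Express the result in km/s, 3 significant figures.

Ignition mass of stage 1 = 34,500+2,810 + 7,810+884 + 2,590 = 48,594 kg.
Stage 1: m₀ = 48,594 kg, m_f = 48,594 − 34,500 = 14,094 kg; Δv = 260×9.8×ln(3.448) = 2548.0×1.2378 ≈ 3154 m/s.
Stage 2: m₀ = 11,284 kg, m_f = 11,284 − 7,810 = 3,474 kg; Δv = 299×9.8×ln(3.248) = 2930.2×1.1781 ≈ 3452 m/s.
Total Δv = 3154 + 3452 = 6606 m/s.

Δv ≈ 6.61 km/s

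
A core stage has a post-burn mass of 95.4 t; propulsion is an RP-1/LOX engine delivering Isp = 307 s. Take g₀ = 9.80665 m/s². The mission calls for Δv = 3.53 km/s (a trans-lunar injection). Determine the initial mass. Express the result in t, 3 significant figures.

v_e = Isp · g₀ = 307 × 9.80665 = 3010.6 m/s.
By the Tsiolkovsky rocket equation, m₀/m_f = exp(Δv / v_e) = exp(3530 / 3010.6) = exp(1.1725) = 3.2301.
m₀ = m_f × 3.2301 = 95.4 × 3.2301 = 308.152 t.

initial mass ≈ 308 t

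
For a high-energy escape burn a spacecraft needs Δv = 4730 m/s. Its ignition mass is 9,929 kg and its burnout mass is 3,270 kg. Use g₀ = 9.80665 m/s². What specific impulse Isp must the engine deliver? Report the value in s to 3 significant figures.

ln(m₀/m_f) = ln(9929/3270) = ln(3.036) = 1.1107.
v_e = Δv / ln(m₀/m_f) = 4730 / 1.1107 = 4258.7 m/s.
Isp = v_e / g₀ = 4258.7 / 9.80665 = 434.3 s.

Isp ≈ 434 s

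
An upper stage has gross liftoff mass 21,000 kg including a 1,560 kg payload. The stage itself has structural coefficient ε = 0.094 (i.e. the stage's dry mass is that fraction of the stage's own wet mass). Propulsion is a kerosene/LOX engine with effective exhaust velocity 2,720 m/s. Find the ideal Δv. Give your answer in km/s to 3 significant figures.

Δv ≈ 4.96 km/s

Stage wet mass = m₀ − payload = 21,000 − 1,560 = 19,440 kg.
Stage dry mass = ε × stage wet mass = 0.094 × 19,440 = 1,827.36 kg.
Burnout mass m_f = stage dry + payload = 1,827.36 + 1,560 = 3,387.36 kg.
By the Tsiolkovsky rocket equation, Δv = v_e · ln(21,000/3,387.36) = 2720.0 × ln(6.2) = 2720.0 × 1.8245 ≈ 4963 m/s.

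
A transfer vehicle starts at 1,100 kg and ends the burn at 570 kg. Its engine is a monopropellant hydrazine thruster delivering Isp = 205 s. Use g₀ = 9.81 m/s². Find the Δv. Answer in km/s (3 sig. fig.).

v_e = Isp · g₀ = 205 × 9.81 = 2011.1 m/s.
Rocket equation: Δv = v_e · ln(m₀/m_f) = 2011.1 × ln(1.93) = 2011.1 × 0.6574 ≈ 1322.1 m/s.

Δv ≈ 1.32 km/s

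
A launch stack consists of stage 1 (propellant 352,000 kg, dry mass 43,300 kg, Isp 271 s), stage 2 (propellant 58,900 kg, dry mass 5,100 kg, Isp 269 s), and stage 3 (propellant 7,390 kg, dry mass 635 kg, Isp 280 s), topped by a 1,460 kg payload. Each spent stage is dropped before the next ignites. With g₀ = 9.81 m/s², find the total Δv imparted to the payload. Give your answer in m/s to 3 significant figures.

Ignition mass of stage 1 = 352,000+43,300 + 58,900+5,100 + 7,390+635 + 1,460 = 468,785 kg.
Stage 1: m₀ = 468,785 kg, m_f = 468,785 − 352,000 = 116,785 kg; Δv = 271×9.81×ln(4.014) = 2658.5×1.3898 ≈ 3695 m/s.
Stage 2: m₀ = 73,485 kg, m_f = 73,485 − 58,900 = 14,585 kg; Δv = 269×9.81×ln(5.038) = 2638.9×1.6171 ≈ 4267 m/s.
Stage 3: m₀ = 9,485 kg, m_f = 9,485 − 7,390 = 2,095 kg; Δv = 280×9.81×ln(4.527) = 2746.8×1.5102 ≈ 4148 m/s.
Total Δv = 3695 + 4267 + 4148 = 12110 m/s.

Δv ≈ 12100 m/s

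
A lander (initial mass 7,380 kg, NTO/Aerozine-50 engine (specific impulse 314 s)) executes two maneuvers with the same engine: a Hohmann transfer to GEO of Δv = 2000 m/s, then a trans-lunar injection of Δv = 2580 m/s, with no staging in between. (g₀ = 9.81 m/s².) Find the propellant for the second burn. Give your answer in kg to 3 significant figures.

v_e = Isp · g₀ = 314 × 9.81 = 3080.3 m/s.
After the first burn: m = 7380 × exp(−2000/3080.3) = 7380 × 0.52242 = 3,855.46 kg.
After the second burn: m = 3,855.46 × exp(−2580/3080.3) = 3,855.46 × 0.43276 = 1,668.49 kg.
Second-burn propellant = 3,855.46 − 1,668.49 = 2,186.97 kg.

propellant for the second burn ≈ 2190 kg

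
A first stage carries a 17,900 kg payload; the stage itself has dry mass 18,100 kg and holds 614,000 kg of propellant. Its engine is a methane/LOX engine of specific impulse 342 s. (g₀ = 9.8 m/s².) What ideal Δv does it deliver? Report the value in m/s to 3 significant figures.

v_e = Isp · g₀ = 342 × 9.8 = 3351.6 m/s.
m₀ = payload + dry + propellant = 17,900 + 18,100 + 614,000 = 650,000 kg.
m_f = payload + dry = 17,900 + 18,100 = 36,000 kg.
Using Δv = v_e ln(m₀/m_f): Δv = v_e · ln(m₀/m_f) = 3351.6 × ln(18.06) = 3351.6 × 2.8935 ≈ 9697.7 m/s.

Δv ≈ 9700 m/s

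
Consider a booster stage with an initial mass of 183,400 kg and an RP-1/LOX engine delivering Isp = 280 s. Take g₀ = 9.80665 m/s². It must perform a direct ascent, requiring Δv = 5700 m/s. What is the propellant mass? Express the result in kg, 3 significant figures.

propellant mass ≈ 160000 kg

v_e = Isp · g₀ = 280 × 9.80665 = 2745.9 m/s.
By the Tsiolkovsky rocket equation, m₀/m_f = exp(Δv / v_e) = exp(5700 / 2745.9) = exp(2.0759) = 7.9713.
m_f = 183,400 / 7.9713 = 23,007.5 kg, so propellant = m₀ − m_f = 183,400 − 23,007.5 = 160,392.5 kg.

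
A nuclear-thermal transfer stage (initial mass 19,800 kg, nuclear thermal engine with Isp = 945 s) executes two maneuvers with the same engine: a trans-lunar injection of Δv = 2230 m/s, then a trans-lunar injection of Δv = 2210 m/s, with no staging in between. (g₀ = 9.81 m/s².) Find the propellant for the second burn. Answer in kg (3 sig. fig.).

propellant for the second burn ≈ 3300 kg

v_e = Isp · g₀ = 945 × 9.81 = 9270.5 m/s.
After the first burn: m = 19800 × exp(−2230/9270.5) = 19800 × 0.78620 = 15,566.8 kg.
After the second burn: m = 15,566.8 × exp(−2210/9270.5) = 15,566.8 × 0.78789 = 12,264.9 kg.
Second-burn propellant = 15,566.8 − 12,264.9 = 3,301.9 kg.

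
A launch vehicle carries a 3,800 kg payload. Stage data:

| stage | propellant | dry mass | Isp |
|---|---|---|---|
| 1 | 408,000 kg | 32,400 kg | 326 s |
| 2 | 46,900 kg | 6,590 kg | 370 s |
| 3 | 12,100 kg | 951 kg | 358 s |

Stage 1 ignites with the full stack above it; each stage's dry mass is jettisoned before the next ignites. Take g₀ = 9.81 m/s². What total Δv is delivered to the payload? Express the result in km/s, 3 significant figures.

Ignition mass of stage 1 = 408,000+32,400 + 46,900+6,590 + 12,100+951 + 3,800 = 510,741 kg.
Stage 1: m₀ = 510,741 kg, m_f = 510,741 − 408,000 = 102,741 kg; Δv = 326×9.81×ln(4.971) = 3198.1×1.6037 ≈ 5129 m/s.
Stage 2: m₀ = 70,341 kg, m_f = 70,341 − 46,900 = 23,441 kg; Δv = 370×9.81×ln(3.001) = 3629.7×1.0989 ≈ 3989 m/s.
Stage 3: m₀ = 16,851 kg, m_f = 16,851 − 12,100 = 4,751 kg; Δv = 358×9.81×ln(3.547) = 3512.0×1.2661 ≈ 4446 m/s.
Total Δv = 5129 + 3989 + 4446 = 13564 m/s.

Δv ≈ 13.6 km/s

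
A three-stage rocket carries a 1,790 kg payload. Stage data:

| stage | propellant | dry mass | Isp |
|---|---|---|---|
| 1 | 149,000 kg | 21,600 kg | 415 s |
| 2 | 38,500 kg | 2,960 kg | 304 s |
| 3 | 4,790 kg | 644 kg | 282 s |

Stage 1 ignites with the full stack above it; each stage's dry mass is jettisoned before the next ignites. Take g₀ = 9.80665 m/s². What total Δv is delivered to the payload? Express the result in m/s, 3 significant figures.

Δv ≈ 12300 m/s

Ignition mass of stage 1 = 149,000+21,600 + 38,500+2,960 + 4,790+644 + 1,790 = 219,284 kg.
Stage 1: m₀ = 219,284 kg, m_f = 219,284 − 149,000 = 70,284 kg; Δv = 415×9.80665×ln(3.12) = 4069.8×1.1378 ≈ 4631 m/s.
Stage 2: m₀ = 48,684 kg, m_f = 48,684 − 38,500 = 10,184 kg; Δv = 304×9.80665×ln(4.78) = 2981.2×1.5645 ≈ 4664 m/s.
Stage 3: m₀ = 7,224 kg, m_f = 7,224 − 4,790 = 2,434 kg; Δv = 282×9.80665×ln(2.968) = 2765.5×1.0879 ≈ 3008 m/s.
Total Δv = 4631 + 4664 + 3008 = 12303 m/s.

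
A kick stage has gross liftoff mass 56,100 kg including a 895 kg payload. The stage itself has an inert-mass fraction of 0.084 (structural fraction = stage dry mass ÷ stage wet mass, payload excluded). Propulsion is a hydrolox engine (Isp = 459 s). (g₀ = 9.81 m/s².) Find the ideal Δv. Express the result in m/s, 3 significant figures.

Stage wet mass = m₀ − payload = 56,100 − 895 = 55,205 kg.
Stage dry mass = ε × stage wet mass = 0.084 × 55,205 = 4,637.22 kg.
Burnout mass m_f = stage dry + payload = 4,637.22 + 895 = 5,532.22 kg.
v_e = Isp · g₀ = 459 × 9.81 = 4502.8 m/s.
Δv = v_e · ln(56,100/5,532.22) = 4502.8 × ln(10.14) = 4502.8 × 2.3165 ≈ 10431 m/s.

Δv ≈ 10400 m/s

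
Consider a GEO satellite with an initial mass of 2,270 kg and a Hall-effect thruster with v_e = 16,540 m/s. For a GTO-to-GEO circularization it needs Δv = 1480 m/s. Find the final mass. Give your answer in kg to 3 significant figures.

Using Δv = v_e ln(m₀/m_f): m₀/m_f = exp(Δv / v_e) = exp(1480 / 16540.0) = exp(0.0895) = 1.0936.
m_f = m₀ / 1.0936 = 2,270 / 1.0936 = 2,075.71 kg.

final mass ≈ 2080 kg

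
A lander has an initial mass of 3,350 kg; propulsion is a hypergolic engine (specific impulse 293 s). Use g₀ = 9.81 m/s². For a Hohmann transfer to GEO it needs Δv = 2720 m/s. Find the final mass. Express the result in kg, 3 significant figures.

v_e = Isp · g₀ = 293 × 9.81 = 2874.3 m/s.
By the Tsiolkovsky rocket equation, m₀/m_f = exp(Δv / v_e) = exp(2720 / 2874.3) = exp(0.9463) = 2.5762.
m_f = m₀ / 2.5762 = 3,350 / 2.5762 = 1,300.36 kg.

final mass ≈ 1300 kg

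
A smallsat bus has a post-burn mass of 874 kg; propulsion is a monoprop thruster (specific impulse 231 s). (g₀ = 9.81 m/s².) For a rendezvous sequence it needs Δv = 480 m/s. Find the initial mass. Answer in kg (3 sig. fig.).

initial mass ≈ 1080 kg

v_e = Isp · g₀ = 231 × 9.81 = 2266.1 m/s.
m₀/m_f = exp(Δv / v_e) = exp(480 / 2266.1) = exp(0.2118) = 1.2359.
m₀ = m_f × 1.2359 = 874 × 1.2359 = 1,080.18 kg.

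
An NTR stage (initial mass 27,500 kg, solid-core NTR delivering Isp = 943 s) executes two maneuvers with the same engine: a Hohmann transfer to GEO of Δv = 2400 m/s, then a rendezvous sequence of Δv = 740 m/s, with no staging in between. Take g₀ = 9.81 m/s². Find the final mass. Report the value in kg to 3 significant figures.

v_e = Isp · g₀ = 943 × 9.81 = 9250.8 m/s.
After the first burn: m = 27500 × exp(−2400/9250.8) = 27500 × 0.77149 = 21,216 kg.
After the second burn: m = 21,216 × exp(−740/9250.8) = 21,216 × 0.92312 = 19,584.9 kg.

final mass ≈ 19600 kg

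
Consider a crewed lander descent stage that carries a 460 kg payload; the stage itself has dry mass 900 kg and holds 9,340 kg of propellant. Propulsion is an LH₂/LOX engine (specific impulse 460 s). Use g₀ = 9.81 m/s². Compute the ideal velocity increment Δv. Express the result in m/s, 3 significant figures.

v_e = Isp · g₀ = 460 × 9.81 = 4512.6 m/s.
m₀ = payload + dry + propellant = 460 + 900 + 9,340 = 10,700 kg.
m_f = payload + dry = 460 + 900 = 1,360 kg.
Δv = v_e · ln(m₀/m_f) = 4512.6 × ln(7.868) = 4512.6 × 2.0628 ≈ 9308.4 m/s.

Δv ≈ 9310 m/s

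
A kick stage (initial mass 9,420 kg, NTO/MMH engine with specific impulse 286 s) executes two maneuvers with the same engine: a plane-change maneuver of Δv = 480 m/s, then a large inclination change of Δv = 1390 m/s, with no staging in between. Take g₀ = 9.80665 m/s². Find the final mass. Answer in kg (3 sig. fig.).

final mass ≈ 4840 kg

v_e = Isp · g₀ = 286 × 9.80665 = 2804.7 m/s.
After the first burn: m = 9420 × exp(−480/2804.7) = 9420 × 0.84270 = 7,938.23 kg.
After the second burn: m = 7,938.23 × exp(−1390/2804.7) = 7,938.23 × 0.60921 = 4,836.05 kg.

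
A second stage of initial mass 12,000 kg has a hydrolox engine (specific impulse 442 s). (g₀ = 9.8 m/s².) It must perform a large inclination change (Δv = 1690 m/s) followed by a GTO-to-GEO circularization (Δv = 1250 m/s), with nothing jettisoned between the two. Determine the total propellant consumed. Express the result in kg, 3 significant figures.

total propellant consumed ≈ 5910 kg

v_e = Isp · g₀ = 442 × 9.8 = 4331.6 m/s.
After the first burn: m = 12000 × exp(−1690/4331.6) = 12000 × 0.67695 = 8,123.4 kg.
After the second burn: m = 8,123.4 × exp(−1250/4331.6) = 8,123.4 × 0.74933 = 6,087.11 kg.
Total propellant = m₀ − m_final = 12000 − 6,087.11 = 5,912.89 kg.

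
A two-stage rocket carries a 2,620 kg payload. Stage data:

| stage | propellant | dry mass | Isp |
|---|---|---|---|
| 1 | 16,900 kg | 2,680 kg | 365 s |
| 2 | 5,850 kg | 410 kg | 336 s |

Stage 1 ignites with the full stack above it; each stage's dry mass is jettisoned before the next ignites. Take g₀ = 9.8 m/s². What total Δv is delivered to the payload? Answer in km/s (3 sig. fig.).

Ignition mass of stage 1 = 16,900+2,680 + 5,850+410 + 2,620 = 28,460 kg.
Stage 1: m₀ = 28,460 kg, m_f = 28,460 − 16,900 = 11,560 kg; Δv = 365×9.8×ln(2.462) = 3577.0×0.9009 ≈ 3223 m/s.
Stage 2: m₀ = 8,880 kg, m_f = 8,880 − 5,850 = 3,030 kg; Δv = 336×9.8×ln(2.931) = 3292.8×1.0752 ≈ 3541 m/s.
Total Δv = 3223 + 3541 = 6764 m/s.

Δv ≈ 6.76 km/s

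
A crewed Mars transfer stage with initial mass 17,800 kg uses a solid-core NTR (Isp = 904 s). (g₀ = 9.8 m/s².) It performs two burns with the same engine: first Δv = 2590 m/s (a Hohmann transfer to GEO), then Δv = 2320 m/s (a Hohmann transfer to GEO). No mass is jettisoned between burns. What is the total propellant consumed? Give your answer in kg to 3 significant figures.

total propellant consumed ≈ 7570 kg

v_e = Isp · g₀ = 904 × 9.8 = 8859.2 m/s.
After the first burn: m = 17800 × exp(−2590/8859.2) = 17800 × 0.74651 = 13,287.9 kg.
After the second burn: m = 13,287.9 × exp(−2320/8859.2) = 13,287.9 × 0.76961 = 10,226.5 kg.
Total propellant = m₀ − m_final = 17800 − 10,226.5 = 7,573.5 kg.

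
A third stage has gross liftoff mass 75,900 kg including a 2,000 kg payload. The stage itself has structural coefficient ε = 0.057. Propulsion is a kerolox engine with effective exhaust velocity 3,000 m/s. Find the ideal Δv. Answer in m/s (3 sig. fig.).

Δv ≈ 7510 m/s

Stage wet mass = m₀ − payload = 75,900 − 2,000 = 73,900 kg.
Stage dry mass = ε × stage wet mass = 0.057 × 73,900 = 4,212.3 kg.
Burnout mass m_f = stage dry + payload = 4,212.3 + 2,000 = 6,212.3 kg.
Δv = v_e · ln(75,900/6,212.3) = 3000.0 × ln(12.22) = 3000.0 × 2.5029 ≈ 7509 m/s.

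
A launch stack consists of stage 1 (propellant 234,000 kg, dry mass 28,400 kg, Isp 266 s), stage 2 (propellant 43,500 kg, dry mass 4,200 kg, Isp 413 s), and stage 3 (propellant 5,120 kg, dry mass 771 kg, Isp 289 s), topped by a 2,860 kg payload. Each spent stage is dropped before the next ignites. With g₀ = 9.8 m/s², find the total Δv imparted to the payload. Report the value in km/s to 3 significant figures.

Ignition mass of stage 1 = 234,000+28,400 + 43,500+4,200 + 5,120+771 + 2,860 = 318,851 kg.
Stage 1: m₀ = 318,851 kg, m_f = 318,851 − 234,000 = 84,851 kg; Δv = 266×9.8×ln(3.758) = 2606.8×1.3238 ≈ 3451 m/s.
Stage 2: m₀ = 56,451 kg, m_f = 56,451 − 43,500 = 12,951 kg; Δv = 413×9.8×ln(4.359) = 4047.4×1.4722 ≈ 5959 m/s.
Stage 3: m₀ = 8,751 kg, m_f = 8,751 − 5,120 = 3,631 kg; Δv = 289×9.8×ln(2.41) = 2832.2×0.8797 ≈ 2491 m/s.
Total Δv = 3451 + 5959 + 2491 = 11901 m/s.

Δv ≈ 11.9 km/s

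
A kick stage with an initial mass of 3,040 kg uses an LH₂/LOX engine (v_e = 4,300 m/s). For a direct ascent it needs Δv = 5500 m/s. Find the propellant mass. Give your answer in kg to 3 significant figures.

propellant mass ≈ 2190 kg

Using Δv = v_e ln(m₀/m_f): m₀/m_f = exp(Δv / v_e) = exp(5500 / 4300.0) = exp(1.2791) = 3.5933.
m_f = 3,040 / 3.5933 = 846.019 kg, so propellant = m₀ − m_f = 3,040 − 846.019 = 2,193.981 kg.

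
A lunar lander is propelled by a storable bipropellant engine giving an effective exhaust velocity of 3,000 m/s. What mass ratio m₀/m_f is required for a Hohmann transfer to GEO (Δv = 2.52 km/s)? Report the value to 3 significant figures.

mass ratio ≈ 2.32

m₀/m_f = exp(Δv / v_e) = exp(2520 / 3000.0) = exp(0.8400) = 2.3164.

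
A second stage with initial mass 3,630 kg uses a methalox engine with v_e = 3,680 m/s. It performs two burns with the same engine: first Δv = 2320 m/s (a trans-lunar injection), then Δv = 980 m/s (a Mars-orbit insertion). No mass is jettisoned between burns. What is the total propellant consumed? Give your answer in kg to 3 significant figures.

total propellant consumed ≈ 2150 kg

After the first burn: m = 3630 × exp(−2320/3680.0) = 3630 × 0.53236 = 1,932.47 kg.
After the second burn: m = 1,932.47 × exp(−980/3680.0) = 1,932.47 × 0.76621 = 1,480.68 kg.
Total propellant = m₀ − m_final = 3630 − 1,480.68 = 2,149.32 kg.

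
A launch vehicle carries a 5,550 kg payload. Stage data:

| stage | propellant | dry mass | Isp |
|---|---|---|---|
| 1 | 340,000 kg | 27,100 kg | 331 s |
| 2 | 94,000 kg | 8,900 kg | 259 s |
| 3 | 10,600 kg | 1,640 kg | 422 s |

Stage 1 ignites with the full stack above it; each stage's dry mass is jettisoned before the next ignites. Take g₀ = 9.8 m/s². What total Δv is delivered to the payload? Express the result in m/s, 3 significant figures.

Ignition mass of stage 1 = 340,000+27,100 + 94,000+8,900 + 10,600+1,640 + 5,550 = 487,790 kg.
Stage 1: m₀ = 487,790 kg, m_f = 487,790 − 340,000 = 147,790 kg; Δv = 331×9.8×ln(3.301) = 3243.8×1.1941 ≈ 3873 m/s.
Stage 2: m₀ = 120,690 kg, m_f = 120,690 − 94,000 = 26,690 kg; Δv = 259×9.8×ln(4.522) = 2538.2×1.5089 ≈ 3830 m/s.
Stage 3: m₀ = 17,790 kg, m_f = 17,790 − 10,600 = 7,190 kg; Δv = 422×9.8×ln(2.474) = 4135.6×0.9059 ≈ 3747 m/s.
Total Δv = 3873 + 3830 + 3747 = 11450 m/s.

Δv ≈ 11500 m/s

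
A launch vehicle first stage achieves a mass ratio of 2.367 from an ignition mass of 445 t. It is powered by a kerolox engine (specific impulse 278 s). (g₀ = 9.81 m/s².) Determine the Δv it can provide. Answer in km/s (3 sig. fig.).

v_e = Isp · g₀ = 278 × 9.81 = 2727.2 m/s.
Using Δv = v_e ln(m₀/m_f): Δv = v_e · ln(2.367) = 2727.2 × 0.8616 ≈ 2349.8 m/s.

Δv ≈ 2.35 km/s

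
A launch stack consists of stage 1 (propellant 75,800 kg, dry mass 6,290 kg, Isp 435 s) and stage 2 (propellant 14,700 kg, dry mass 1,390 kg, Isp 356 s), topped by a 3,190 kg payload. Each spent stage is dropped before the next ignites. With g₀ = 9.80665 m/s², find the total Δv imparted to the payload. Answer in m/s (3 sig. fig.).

Ignition mass of stage 1 = 75,800+6,290 + 14,700+1,390 + 3,190 = 101,370 kg.
Stage 1: m₀ = 101,370 kg, m_f = 101,370 − 75,800 = 25,570 kg; Δv = 435×9.80665×ln(3.964) = 4265.9×1.3774 ≈ 5876 m/s.
Stage 2: m₀ = 19,280 kg, m_f = 19,280 − 14,700 = 4,580 kg; Δv = 356×9.80665×ln(4.21) = 3491.2×1.4374 ≈ 5018 m/s.
Total Δv = 5876 + 5018 = 10894 m/s.

Δv ≈ 10900 m/s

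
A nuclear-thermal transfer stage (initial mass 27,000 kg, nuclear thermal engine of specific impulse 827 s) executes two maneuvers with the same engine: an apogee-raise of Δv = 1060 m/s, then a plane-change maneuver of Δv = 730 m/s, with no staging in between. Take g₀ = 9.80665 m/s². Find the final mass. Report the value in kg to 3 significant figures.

final mass ≈ 21700 kg

v_e = Isp · g₀ = 827 × 9.80665 = 8110.1 m/s.
After the first burn: m = 27000 × exp(−1060/8110.1) = 27000 × 0.87748 = 23,692 kg.
After the second burn: m = 23,692 × exp(−730/8110.1) = 23,692 × 0.91392 = 21,652.6 kg.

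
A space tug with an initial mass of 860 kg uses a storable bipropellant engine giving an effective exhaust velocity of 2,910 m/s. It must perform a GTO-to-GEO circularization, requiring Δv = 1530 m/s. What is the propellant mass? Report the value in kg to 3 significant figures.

Rocket equation: m₀/m_f = exp(Δv / v_e) = exp(1530 / 2910.0) = exp(0.5258) = 1.6918.
m_f = 860 / 1.6918 = 508.334 kg, so propellant = m₀ − m_f = 860 − 508.334 = 351.666 kg.

propellant mass ≈ 352 kg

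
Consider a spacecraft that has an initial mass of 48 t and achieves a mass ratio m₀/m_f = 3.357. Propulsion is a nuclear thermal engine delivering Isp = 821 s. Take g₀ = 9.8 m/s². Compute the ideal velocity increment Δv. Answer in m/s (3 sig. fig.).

v_e = Isp · g₀ = 821 × 9.8 = 8045.8 m/s.
Δv = v_e · ln(3.357) = 8045.8 × 1.2110 ≈ 9743.8 m/s.

Δv ≈ 9740 m/s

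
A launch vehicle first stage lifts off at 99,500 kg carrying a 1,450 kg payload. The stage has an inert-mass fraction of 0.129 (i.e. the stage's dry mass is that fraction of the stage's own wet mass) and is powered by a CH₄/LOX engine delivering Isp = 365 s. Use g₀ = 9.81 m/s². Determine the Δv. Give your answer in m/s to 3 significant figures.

Stage wet mass = m₀ − payload = 99,500 − 1,450 = 98,050 kg.
Stage dry mass = ε × stage wet mass = 0.129 × 98,050 = 12,648.5 kg.
Burnout mass m_f = stage dry + payload = 12,648.5 + 1,450 = 14,098.5 kg.
v_e = Isp · g₀ = 365 × 9.81 = 3580.7 m/s.
By the Tsiolkovsky rocket equation, Δv = v_e · ln(99,500/14,098.5) = 3580.7 × ln(7.057) = 3580.7 × 1.9541 ≈ 6997 m/s.

Δv ≈ 7000 m/s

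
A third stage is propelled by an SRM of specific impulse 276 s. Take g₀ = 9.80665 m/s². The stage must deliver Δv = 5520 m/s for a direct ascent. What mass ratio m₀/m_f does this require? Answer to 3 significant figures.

mass ratio ≈ 7.69

v_e = Isp · g₀ = 276 × 9.80665 = 2706.6 m/s.
m₀/m_f = exp(Δv / v_e) = exp(5520 / 2706.6) = exp(2.0394) = 7.6862.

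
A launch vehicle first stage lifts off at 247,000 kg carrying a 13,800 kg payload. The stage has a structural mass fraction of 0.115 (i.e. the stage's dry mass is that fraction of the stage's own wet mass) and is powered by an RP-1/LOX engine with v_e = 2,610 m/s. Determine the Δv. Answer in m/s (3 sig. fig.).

Stage wet mass = m₀ − payload = 247,000 − 13,800 = 233,200 kg.
Stage dry mass = ε × stage wet mass = 0.115 × 233,200 = 26,818 kg.
Burnout mass m_f = stage dry + payload = 26,818 + 13,800 = 40,618 kg.
Using Δv = v_e ln(m₀/m_f): Δv = v_e · ln(247,000/40,618) = 2610.0 × ln(6.081) = 2610.0 × 1.8052 ≈ 4712 m/s.

Δv ≈ 4710 m/s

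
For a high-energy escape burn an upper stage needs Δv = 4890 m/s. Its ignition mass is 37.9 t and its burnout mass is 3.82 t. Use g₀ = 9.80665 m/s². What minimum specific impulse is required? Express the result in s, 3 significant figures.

ln(m₀/m_f) = ln(37900/3820) = ln(9.921) = 2.2947.
v_e = Δv / ln(m₀/m_f) = 4890 / 2.2947 = 2131.0 m/s.
Isp = v_e / g₀ = 2131.0 / 9.80665 = 217.3 s.

Isp ≈ 217 s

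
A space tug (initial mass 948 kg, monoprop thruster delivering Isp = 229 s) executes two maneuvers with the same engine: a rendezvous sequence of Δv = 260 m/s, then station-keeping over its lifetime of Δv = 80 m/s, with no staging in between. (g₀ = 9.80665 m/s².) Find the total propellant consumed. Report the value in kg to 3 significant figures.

total propellant consumed ≈ 133 kg

v_e = Isp · g₀ = 229 × 9.80665 = 2245.7 m/s.
After the first burn: m = 948 × exp(−260/2245.7) = 948 × 0.89068 = 844.365 kg.
After the second burn: m = 844.365 × exp(−80/2245.7) = 844.365 × 0.96500 = 814.812 kg.
Total propellant = m₀ − m_final = 948 − 814.812 = 133.188 kg.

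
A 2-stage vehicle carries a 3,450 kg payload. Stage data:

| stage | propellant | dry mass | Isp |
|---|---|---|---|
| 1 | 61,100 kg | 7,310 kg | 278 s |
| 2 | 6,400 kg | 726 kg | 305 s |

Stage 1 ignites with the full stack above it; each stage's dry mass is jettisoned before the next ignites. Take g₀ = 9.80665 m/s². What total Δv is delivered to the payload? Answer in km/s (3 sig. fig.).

Ignition mass of stage 1 = 61,100+7,310 + 6,400+726 + 3,450 = 78,986 kg.
Stage 1: m₀ = 78,986 kg, m_f = 78,986 − 61,100 = 17,886 kg; Δv = 278×9.80665×ln(4.416) = 2726.2×1.4853 ≈ 4049 m/s.
Stage 2: m₀ = 10,576 kg, m_f = 10,576 − 6,400 = 4,176 kg; Δv = 305×9.80665×ln(2.533) = 2991.0×0.9292 ≈ 2779 m/s.
Total Δv = 4049 + 2779 = 6828 m/s.

Δv ≈ 6.83 km/s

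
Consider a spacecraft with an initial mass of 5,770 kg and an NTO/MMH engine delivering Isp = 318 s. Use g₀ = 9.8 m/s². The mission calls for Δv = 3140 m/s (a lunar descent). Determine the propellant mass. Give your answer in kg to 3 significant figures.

propellant mass ≈ 3660 kg

v_e = Isp · g₀ = 318 × 9.8 = 3116.4 m/s.
Using Δv = v_e ln(m₀/m_f): m₀/m_f = exp(Δv / v_e) = exp(3140 / 3116.4) = exp(1.0076) = 2.7389.
m_f = 5,770 / 2.7389 = 2,106.69 kg, so propellant = m₀ − m_f = 5,770 − 2,106.69 = 3,663.31 kg.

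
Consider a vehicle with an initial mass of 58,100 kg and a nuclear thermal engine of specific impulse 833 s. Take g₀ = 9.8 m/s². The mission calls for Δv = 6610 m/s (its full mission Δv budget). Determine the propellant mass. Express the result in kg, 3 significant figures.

v_e = Isp · g₀ = 833 × 9.8 = 8163.4 m/s.
By the Tsiolkovsky rocket equation, m₀/m_f = exp(Δv / v_e) = exp(6610 / 8163.4) = exp(0.8097) = 2.2473.
m_f = 58,100 / 2.2473 = 25,853.2 kg, so propellant = m₀ − m_f = 58,100 − 25,853.2 = 32,246.8 kg.

propellant mass ≈ 32200 kg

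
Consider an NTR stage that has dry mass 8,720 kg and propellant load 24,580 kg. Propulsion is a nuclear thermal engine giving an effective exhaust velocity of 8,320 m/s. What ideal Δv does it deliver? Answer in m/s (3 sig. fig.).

Δv ≈ 11100 m/s

m₀ = m_dry + m_prop = 8,720 + 24,580 = 33,300 kg.
Using Δv = v_e ln(m₀/m_f): Δv = v_e · ln(m₀/m_f) = 8320.0 × ln(3.819) = 8320.0 × 1.3399 ≈ 11148.3 m/s.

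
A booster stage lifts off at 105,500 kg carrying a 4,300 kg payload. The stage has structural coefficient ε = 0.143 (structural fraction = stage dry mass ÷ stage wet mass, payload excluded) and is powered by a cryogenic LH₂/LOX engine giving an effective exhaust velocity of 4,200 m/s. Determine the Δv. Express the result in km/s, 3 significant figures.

Stage wet mass = m₀ − payload = 105,500 − 4,300 = 101,200 kg.
Stage dry mass = ε × stage wet mass = 0.143 × 101,200 = 14,471.6 kg.
Burnout mass m_f = stage dry + payload = 14,471.6 + 4,300 = 18,771.6 kg.
From the ideal rocket equation, Δv = v_e · ln(105,500/18,771.6) = 4200.0 × ln(5.62) = 4200.0 × 1.7264 ≈ 7251 m/s.

Δv ≈ 7.25 km/s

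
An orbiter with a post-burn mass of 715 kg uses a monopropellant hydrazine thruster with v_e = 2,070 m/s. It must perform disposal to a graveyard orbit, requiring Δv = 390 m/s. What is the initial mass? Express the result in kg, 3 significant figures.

initial mass ≈ 863 kg

Rocket equation: m₀/m_f = exp(Δv / v_e) = exp(390 / 2070.0) = exp(0.1884) = 1.2073.
m₀ = m_f × 1.2073 = 715 × 1.2073 = 863.22 kg.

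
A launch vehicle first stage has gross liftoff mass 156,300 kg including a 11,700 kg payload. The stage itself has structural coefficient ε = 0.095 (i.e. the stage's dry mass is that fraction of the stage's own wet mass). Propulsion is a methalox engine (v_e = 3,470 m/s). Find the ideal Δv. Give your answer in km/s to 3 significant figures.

Stage wet mass = m₀ − payload = 156,300 − 11,700 = 144,600 kg.
Stage dry mass = ε × stage wet mass = 0.095 × 144,600 = 13,737 kg.
Burnout mass m_f = stage dry + payload = 13,737 + 11,700 = 25,437 kg.
Δv = v_e · ln(156,300/25,437) = 3470.0 × ln(6.145) = 3470.0 × 1.8156 ≈ 6300 m/s.

Δv ≈ 6.30 km/s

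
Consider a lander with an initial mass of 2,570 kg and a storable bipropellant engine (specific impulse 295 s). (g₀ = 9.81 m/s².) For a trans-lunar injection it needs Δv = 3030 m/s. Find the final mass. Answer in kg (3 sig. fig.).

final mass ≈ 902 kg

v_e = Isp · g₀ = 295 × 9.81 = 2894.0 m/s.
m₀/m_f = exp(Δv / v_e) = exp(3030 / 2894.0) = exp(1.0470) = 2.8491.
m_f = m₀ / 2.8491 = 2,570 / 2.8491 = 902.039 kg.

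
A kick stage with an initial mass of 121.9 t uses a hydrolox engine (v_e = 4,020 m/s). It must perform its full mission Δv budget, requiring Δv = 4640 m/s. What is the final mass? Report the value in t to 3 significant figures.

final mass ≈ 38.4 t

By the Tsiolkovsky rocket equation, m₀/m_f = exp(Δv / v_e) = exp(4640 / 4020.0) = exp(1.1542) = 3.1716.
m_f = m₀ / 3.1716 = 121.9 / 3.1716 = 38.4349 t.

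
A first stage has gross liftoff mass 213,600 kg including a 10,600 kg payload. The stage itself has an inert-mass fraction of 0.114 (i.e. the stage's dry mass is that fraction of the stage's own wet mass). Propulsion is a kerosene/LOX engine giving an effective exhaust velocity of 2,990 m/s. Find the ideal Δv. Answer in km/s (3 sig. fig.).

Δv ≈ 5.52 km/s

Stage wet mass = m₀ − payload = 213,600 − 10,600 = 203,000 kg.
Stage dry mass = ε × stage wet mass = 0.114 × 203,000 = 23,142 kg.
Burnout mass m_f = stage dry + payload = 23,142 + 10,600 = 33,742 kg.
By the Tsiolkovsky rocket equation, Δv = v_e · ln(213,600/33,742) = 2990.0 × ln(6.33) = 2990.0 × 1.8454 ≈ 5518 m/s.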